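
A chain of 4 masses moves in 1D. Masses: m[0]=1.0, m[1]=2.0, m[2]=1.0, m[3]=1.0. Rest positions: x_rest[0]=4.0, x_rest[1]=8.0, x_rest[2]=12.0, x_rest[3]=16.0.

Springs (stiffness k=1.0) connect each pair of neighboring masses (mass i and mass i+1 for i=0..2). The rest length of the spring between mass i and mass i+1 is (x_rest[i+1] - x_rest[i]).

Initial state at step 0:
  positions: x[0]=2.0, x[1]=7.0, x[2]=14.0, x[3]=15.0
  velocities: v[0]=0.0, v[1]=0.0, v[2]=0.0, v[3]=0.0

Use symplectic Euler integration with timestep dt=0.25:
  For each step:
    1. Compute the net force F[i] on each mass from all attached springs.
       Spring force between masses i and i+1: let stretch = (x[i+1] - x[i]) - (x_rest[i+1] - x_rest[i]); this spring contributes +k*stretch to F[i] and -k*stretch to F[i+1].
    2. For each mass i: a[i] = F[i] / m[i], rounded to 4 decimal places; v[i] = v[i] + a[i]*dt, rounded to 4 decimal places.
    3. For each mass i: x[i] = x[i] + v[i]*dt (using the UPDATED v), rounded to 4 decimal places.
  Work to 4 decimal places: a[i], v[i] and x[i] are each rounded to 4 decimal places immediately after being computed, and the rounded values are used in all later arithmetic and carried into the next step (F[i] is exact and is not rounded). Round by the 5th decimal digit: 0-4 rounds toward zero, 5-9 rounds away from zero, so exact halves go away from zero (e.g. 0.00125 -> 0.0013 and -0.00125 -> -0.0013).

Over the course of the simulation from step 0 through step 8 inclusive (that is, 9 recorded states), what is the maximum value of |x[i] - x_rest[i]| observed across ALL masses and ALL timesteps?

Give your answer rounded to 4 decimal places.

Answer: 2.6122

Derivation:
Step 0: x=[2.0000 7.0000 14.0000 15.0000] v=[0.0000 0.0000 0.0000 0.0000]
Step 1: x=[2.0625 7.0625 13.6250 15.1875] v=[0.2500 0.2500 -1.5000 0.7500]
Step 2: x=[2.1875 7.1738 12.9375 15.5274] v=[0.5000 0.4453 -2.7500 1.3594]
Step 3: x=[2.3742 7.3094 12.0516 15.9554] v=[0.7466 0.5425 -3.5435 1.7119]
Step 4: x=[2.6193 7.4390 11.1133 16.3894] v=[0.9804 0.5184 -3.7531 1.7360]
Step 5: x=[2.9156 7.5328 10.2751 16.7437] v=[1.1853 0.3752 -3.3527 1.4170]
Step 6: x=[3.2505 7.5680 9.6698 16.9437] v=[1.3396 0.1408 -2.4211 0.7999]
Step 7: x=[3.6053 7.5340 9.3878 16.9391] v=[1.4190 -0.1362 -1.1281 -0.0186]
Step 8: x=[3.9556 7.4351 9.4619 16.7125] v=[1.4012 -0.3956 0.2963 -0.9064]
Max displacement = 2.6122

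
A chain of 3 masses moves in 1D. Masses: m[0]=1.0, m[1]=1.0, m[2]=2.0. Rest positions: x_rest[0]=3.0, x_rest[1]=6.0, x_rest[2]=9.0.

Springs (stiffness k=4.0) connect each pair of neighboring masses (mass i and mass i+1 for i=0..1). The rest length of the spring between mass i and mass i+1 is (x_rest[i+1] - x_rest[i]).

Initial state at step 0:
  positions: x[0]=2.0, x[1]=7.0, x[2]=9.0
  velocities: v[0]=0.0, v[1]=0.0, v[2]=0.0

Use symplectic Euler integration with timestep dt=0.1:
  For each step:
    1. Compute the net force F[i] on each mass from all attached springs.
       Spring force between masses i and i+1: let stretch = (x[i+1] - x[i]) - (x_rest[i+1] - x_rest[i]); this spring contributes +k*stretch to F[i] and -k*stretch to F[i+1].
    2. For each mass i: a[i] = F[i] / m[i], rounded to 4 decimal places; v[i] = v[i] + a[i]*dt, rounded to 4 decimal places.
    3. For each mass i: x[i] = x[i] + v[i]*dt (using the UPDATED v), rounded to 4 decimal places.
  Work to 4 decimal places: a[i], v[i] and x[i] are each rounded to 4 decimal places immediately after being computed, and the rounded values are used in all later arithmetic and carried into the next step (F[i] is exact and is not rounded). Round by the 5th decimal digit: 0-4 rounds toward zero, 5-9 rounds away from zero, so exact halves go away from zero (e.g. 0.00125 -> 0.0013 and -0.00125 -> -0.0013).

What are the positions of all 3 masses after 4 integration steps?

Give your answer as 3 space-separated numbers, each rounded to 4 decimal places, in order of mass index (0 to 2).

Answer: 2.6860 5.9936 9.1602

Derivation:
Step 0: x=[2.0000 7.0000 9.0000] v=[0.0000 0.0000 0.0000]
Step 1: x=[2.0800 6.8800 9.0200] v=[0.8000 -1.2000 0.2000]
Step 2: x=[2.2320 6.6536 9.0572] v=[1.5200 -2.2640 0.3720]
Step 3: x=[2.4409 6.3465 9.1063] v=[2.0886 -3.0712 0.4913]
Step 4: x=[2.6860 5.9936 9.1602] v=[2.4508 -3.5295 0.5393]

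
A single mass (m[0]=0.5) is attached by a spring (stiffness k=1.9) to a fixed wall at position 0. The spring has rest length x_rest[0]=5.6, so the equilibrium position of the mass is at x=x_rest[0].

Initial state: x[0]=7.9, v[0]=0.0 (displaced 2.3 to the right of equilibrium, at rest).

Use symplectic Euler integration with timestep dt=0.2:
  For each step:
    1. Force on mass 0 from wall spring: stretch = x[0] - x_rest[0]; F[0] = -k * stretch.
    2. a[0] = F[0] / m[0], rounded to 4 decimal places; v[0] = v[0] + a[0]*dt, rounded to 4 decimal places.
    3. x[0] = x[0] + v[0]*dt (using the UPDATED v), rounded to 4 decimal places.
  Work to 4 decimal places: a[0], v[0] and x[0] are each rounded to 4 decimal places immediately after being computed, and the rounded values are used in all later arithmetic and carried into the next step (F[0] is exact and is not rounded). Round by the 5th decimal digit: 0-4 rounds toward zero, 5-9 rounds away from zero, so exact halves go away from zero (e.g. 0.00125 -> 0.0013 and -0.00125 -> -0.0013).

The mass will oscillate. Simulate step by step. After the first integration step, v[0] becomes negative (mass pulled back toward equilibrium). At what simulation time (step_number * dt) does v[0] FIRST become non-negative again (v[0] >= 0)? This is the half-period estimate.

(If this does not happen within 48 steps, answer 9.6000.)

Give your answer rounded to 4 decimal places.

Step 0: x=[7.9000] v=[0.0000]
Step 1: x=[7.5504] v=[-1.7480]
Step 2: x=[6.9043] v=[-3.2303]
Step 3: x=[6.0600] v=[-4.2216]
Step 4: x=[5.1458] v=[-4.5712]
Step 5: x=[4.3006] v=[-4.2260]
Step 6: x=[3.6529] v=[-3.2385]
Step 7: x=[3.3012] v=[-1.7587]
Step 8: x=[3.2989] v=[-0.0116]
Step 9: x=[3.6463] v=[1.7372]
First v>=0 after going negative at step 9, time=1.8000

Answer: 1.8000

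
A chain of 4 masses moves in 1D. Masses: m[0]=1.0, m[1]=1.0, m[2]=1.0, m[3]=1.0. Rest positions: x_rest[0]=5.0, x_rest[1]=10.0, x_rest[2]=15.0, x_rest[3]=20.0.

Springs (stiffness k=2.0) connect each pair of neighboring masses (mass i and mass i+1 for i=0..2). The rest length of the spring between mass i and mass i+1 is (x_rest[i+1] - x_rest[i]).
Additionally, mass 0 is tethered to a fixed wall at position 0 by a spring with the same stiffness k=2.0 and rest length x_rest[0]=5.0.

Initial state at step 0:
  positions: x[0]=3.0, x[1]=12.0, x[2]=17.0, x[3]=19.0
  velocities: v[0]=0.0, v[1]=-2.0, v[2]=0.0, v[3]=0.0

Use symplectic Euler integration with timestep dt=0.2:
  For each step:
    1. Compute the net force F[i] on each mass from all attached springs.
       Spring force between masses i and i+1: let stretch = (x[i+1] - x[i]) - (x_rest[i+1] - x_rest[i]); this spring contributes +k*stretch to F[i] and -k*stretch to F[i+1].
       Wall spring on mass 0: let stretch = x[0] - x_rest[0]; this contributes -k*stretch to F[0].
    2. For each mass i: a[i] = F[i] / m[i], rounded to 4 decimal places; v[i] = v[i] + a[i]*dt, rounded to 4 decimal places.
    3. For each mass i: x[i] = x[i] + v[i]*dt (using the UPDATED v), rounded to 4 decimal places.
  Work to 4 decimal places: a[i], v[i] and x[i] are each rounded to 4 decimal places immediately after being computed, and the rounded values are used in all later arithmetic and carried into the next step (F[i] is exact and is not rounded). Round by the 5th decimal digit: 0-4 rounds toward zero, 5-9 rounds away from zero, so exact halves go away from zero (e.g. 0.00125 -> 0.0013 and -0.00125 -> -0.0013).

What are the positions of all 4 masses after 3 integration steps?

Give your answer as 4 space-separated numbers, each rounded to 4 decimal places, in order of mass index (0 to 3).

Step 0: x=[3.0000 12.0000 17.0000 19.0000] v=[0.0000 -2.0000 0.0000 0.0000]
Step 1: x=[3.4800 11.2800 16.7600 19.2400] v=[2.4000 -3.6000 -1.2000 1.2000]
Step 2: x=[4.3056 10.3744 16.2800 19.6816] v=[4.1280 -4.5280 -2.4000 2.2080]
Step 3: x=[5.2723 9.4557 15.5997 20.2511] v=[4.8333 -4.5933 -3.4016 2.8474]

Answer: 5.2723 9.4557 15.5997 20.2511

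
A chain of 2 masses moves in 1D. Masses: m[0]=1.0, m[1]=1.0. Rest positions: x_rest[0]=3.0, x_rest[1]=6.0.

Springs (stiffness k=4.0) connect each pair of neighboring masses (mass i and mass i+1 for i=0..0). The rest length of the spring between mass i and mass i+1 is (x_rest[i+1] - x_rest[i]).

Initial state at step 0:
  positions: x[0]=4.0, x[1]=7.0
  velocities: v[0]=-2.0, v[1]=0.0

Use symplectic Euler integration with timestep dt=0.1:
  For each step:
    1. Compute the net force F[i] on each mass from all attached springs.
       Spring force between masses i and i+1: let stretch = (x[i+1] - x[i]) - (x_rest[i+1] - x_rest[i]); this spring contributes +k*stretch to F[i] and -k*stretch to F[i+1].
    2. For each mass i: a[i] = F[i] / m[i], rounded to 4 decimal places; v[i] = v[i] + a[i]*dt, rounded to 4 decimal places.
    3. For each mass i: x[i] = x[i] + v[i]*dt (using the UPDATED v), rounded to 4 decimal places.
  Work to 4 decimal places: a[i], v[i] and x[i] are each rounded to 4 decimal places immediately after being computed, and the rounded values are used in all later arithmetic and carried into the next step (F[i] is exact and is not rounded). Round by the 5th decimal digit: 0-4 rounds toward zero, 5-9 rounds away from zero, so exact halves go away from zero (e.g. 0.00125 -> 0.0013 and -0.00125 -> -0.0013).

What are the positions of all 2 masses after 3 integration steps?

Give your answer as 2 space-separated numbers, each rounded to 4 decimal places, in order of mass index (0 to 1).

Step 0: x=[4.0000 7.0000] v=[-2.0000 0.0000]
Step 1: x=[3.8000 7.0000] v=[-2.0000 0.0000]
Step 2: x=[3.6080 6.9920] v=[-1.9200 -0.0800]
Step 3: x=[3.4314 6.9686] v=[-1.7664 -0.2336]

Answer: 3.4314 6.9686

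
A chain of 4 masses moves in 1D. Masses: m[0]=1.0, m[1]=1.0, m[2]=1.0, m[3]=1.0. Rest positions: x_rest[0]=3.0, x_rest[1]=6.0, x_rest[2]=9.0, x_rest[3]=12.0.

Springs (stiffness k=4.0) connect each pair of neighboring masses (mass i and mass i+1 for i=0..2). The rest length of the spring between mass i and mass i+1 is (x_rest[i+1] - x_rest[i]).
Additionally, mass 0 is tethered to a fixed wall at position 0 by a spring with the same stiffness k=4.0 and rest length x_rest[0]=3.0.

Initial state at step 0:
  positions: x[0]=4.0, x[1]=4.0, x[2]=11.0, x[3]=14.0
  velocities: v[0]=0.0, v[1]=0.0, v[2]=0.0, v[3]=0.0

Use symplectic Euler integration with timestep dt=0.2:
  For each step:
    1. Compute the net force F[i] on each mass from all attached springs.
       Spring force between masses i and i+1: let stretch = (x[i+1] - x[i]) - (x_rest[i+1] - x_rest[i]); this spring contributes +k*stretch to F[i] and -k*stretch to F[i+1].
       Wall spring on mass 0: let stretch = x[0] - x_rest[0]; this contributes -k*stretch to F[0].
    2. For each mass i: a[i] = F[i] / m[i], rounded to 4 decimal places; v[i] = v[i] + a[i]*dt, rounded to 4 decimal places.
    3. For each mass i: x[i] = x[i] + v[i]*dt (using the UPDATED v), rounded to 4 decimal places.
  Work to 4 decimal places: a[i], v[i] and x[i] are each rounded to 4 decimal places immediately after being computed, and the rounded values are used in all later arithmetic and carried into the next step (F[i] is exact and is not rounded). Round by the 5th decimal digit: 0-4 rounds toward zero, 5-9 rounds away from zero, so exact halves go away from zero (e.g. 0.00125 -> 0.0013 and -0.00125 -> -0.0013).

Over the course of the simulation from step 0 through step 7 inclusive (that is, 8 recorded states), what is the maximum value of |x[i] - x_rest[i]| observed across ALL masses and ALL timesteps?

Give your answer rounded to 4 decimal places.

Answer: 2.7059

Derivation:
Step 0: x=[4.0000 4.0000 11.0000 14.0000] v=[0.0000 0.0000 0.0000 0.0000]
Step 1: x=[3.3600 5.1200 10.3600 14.0000] v=[-3.2000 5.6000 -3.2000 0.0000]
Step 2: x=[2.4640 6.7968 9.4640 13.8976] v=[-4.4800 8.3840 -4.4800 -0.5120]
Step 3: x=[1.8670 8.2071 8.8506 13.5658] v=[-2.9850 7.0515 -3.0669 -1.6589]
Step 4: x=[1.9857 8.7059 8.8887 12.9596] v=[0.5935 2.4942 0.1905 -3.0311]
Step 5: x=[2.8619 8.1588 9.5489 12.1820] v=[4.3811 -2.7357 3.3010 -3.8878]
Step 6: x=[4.1277 6.9866 10.4080 11.4631] v=[6.3291 -5.8611 4.2954 -3.5943]
Step 7: x=[5.1905 5.9044 10.8885 11.0554] v=[5.3141 -5.4111 2.4024 -2.0384]
Max displacement = 2.7059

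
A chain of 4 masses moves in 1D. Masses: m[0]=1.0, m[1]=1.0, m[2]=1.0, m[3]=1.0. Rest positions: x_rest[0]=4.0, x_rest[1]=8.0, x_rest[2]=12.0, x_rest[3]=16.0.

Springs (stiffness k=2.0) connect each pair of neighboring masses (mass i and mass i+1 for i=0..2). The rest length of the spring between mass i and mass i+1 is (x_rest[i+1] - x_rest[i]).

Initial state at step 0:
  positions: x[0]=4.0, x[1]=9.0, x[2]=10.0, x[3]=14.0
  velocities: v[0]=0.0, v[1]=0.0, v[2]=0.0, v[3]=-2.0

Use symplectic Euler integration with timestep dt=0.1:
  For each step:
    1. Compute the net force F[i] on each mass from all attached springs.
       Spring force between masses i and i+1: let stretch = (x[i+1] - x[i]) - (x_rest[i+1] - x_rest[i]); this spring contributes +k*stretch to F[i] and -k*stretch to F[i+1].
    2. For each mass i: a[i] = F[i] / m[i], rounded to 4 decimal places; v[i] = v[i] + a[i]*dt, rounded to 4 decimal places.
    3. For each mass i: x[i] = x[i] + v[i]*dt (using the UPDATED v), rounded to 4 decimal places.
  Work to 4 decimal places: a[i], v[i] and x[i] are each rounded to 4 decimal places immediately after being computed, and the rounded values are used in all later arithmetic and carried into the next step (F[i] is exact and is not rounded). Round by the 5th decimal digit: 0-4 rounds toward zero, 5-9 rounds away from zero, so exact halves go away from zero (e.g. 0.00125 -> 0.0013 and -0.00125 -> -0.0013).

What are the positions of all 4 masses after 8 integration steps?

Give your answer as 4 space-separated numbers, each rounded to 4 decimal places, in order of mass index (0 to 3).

Step 0: x=[4.0000 9.0000 10.0000 14.0000] v=[0.0000 0.0000 0.0000 -2.0000]
Step 1: x=[4.0200 8.9200 10.0600 13.8000] v=[0.2000 -0.8000 0.6000 -2.0000]
Step 2: x=[4.0580 8.7648 10.1720 13.6052] v=[0.3800 -1.5520 1.1200 -1.9480]
Step 3: x=[4.1101 8.5436 10.3245 13.4217] v=[0.5214 -2.2119 1.5252 -1.8346]
Step 4: x=[4.1709 8.2694 10.5034 13.2563] v=[0.6081 -2.7424 1.7885 -1.6540]
Step 5: x=[4.2337 7.9579 10.6926 13.1158] v=[0.6278 -3.1153 1.8923 -1.4046]
Step 6: x=[4.2910 7.6266 10.8756 13.0069] v=[0.5726 -3.3132 1.8300 -1.0892]
Step 7: x=[4.3350 7.2936 11.0363 12.9354] v=[0.4397 -3.3305 1.6065 -0.7155]
Step 8: x=[4.3581 6.9762 11.1601 12.9059] v=[0.2314 -3.1737 1.2378 -0.2953]

Answer: 4.3581 6.9762 11.1601 12.9059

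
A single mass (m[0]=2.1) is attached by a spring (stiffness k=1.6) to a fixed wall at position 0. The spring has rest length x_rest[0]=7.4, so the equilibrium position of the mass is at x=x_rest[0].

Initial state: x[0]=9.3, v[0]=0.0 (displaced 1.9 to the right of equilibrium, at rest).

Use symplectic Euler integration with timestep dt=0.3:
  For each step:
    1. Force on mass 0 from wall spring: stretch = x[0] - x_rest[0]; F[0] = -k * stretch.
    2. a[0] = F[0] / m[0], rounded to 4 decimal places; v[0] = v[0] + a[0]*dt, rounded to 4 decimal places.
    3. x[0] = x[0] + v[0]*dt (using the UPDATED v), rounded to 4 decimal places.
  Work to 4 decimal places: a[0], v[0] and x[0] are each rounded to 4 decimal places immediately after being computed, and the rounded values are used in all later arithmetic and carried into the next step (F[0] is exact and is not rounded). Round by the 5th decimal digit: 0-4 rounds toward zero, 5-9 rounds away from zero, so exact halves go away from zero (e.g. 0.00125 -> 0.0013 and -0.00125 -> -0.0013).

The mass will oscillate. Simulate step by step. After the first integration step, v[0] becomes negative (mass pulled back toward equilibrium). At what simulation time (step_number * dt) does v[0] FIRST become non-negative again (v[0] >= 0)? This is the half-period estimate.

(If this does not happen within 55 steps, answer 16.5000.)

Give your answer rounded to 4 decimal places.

Answer: 3.6000

Derivation:
Step 0: x=[9.3000] v=[0.0000]
Step 1: x=[9.1697] v=[-0.4343]
Step 2: x=[8.9181] v=[-0.8388]
Step 3: x=[8.5624] v=[-1.1858]
Step 4: x=[8.1270] v=[-1.4515]
Step 5: x=[7.6417] v=[-1.6177]
Step 6: x=[7.1398] v=[-1.6730]
Step 7: x=[6.6558] v=[-1.6135]
Step 8: x=[6.2228] v=[-1.4434]
Step 9: x=[5.8705] v=[-1.1743]
Step 10: x=[5.6231] v=[-0.8247]
Step 11: x=[5.4975] v=[-0.4186]
Step 12: x=[5.5024] v=[0.0163]
First v>=0 after going negative at step 12, time=3.6000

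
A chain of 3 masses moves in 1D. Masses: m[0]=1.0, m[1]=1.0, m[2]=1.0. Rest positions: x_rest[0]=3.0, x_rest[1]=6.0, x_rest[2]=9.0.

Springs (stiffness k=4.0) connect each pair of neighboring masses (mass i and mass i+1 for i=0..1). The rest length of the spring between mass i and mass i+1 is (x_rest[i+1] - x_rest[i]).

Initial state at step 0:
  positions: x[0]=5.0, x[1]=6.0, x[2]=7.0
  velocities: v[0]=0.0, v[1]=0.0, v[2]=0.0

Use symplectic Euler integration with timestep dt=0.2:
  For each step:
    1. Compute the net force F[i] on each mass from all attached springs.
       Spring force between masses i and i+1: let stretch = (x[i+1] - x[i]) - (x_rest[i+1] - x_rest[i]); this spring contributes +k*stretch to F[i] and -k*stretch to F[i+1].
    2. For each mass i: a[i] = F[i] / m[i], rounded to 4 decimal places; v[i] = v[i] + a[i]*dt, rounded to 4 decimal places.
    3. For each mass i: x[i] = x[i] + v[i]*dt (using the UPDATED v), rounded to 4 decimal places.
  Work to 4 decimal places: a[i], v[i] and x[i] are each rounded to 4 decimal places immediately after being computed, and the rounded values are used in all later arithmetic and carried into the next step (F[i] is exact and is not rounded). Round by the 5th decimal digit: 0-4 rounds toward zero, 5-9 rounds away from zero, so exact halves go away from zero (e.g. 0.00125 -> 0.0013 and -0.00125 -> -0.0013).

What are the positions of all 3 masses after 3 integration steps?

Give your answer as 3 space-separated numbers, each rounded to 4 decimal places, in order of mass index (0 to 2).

Step 0: x=[5.0000 6.0000 7.0000] v=[0.0000 0.0000 0.0000]
Step 1: x=[4.6800 6.0000 7.3200] v=[-1.6000 0.0000 1.6000]
Step 2: x=[4.0912 6.0000 7.9088] v=[-2.9440 0.0000 2.9440]
Step 3: x=[3.3278 6.0000 8.6722] v=[-3.8170 0.0000 3.8170]

Answer: 3.3278 6.0000 8.6722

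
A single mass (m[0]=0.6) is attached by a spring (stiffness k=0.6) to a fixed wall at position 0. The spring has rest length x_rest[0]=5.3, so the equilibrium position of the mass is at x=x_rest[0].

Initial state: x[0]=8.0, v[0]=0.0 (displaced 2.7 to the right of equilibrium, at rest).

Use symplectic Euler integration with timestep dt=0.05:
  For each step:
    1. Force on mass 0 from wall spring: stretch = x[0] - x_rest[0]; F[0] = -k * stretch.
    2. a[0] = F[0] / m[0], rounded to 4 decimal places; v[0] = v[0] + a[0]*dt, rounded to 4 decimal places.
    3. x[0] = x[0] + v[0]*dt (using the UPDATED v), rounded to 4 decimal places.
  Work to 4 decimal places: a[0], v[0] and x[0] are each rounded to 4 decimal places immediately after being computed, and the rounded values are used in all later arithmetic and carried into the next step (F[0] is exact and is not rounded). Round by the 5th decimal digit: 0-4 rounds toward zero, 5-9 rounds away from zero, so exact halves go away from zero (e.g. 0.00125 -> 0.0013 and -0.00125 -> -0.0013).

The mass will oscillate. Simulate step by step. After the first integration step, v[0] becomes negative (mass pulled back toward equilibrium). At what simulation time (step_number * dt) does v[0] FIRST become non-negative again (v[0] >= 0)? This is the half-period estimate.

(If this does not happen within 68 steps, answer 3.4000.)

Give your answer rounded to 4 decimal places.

Answer: 3.1500

Derivation:
Step 0: x=[8.0000] v=[0.0000]
Step 1: x=[7.9933] v=[-0.1350]
Step 2: x=[7.9798] v=[-0.2697]
Step 3: x=[7.9596] v=[-0.4037]
Step 4: x=[7.9328] v=[-0.5367]
Step 5: x=[7.8994] v=[-0.6683]
Step 6: x=[7.8595] v=[-0.7983]
Step 7: x=[7.8132] v=[-0.9263]
Step 8: x=[7.7606] v=[-1.0520]
Step 9: x=[7.7019] v=[-1.1750]
Step 10: x=[7.6371] v=[-1.2951]
Step 11: x=[7.5665] v=[-1.4120]
Step 12: x=[7.4902] v=[-1.5253]
Step 13: x=[7.4085] v=[-1.6348]
Step 14: x=[7.3215] v=[-1.7402]
Step 15: x=[7.2294] v=[-1.8413]
Step 16: x=[7.1325] v=[-1.9378]
Step 17: x=[7.0310] v=[-2.0294]
Step 18: x=[6.9252] v=[-2.1160]
Step 19: x=[6.8153] v=[-2.1973]
Step 20: x=[6.7016] v=[-2.2731]
Step 21: x=[6.5844] v=[-2.3432]
Step 22: x=[6.4640] v=[-2.4074]
Step 23: x=[6.3407] v=[-2.4656]
Step 24: x=[6.2148] v=[-2.5176]
Step 25: x=[6.0866] v=[-2.5633]
Step 26: x=[5.9565] v=[-2.6026]
Step 27: x=[5.8247] v=[-2.6354]
Step 28: x=[5.6916] v=[-2.6616]
Step 29: x=[5.5575] v=[-2.6812]
Step 30: x=[5.4228] v=[-2.6941]
Step 31: x=[5.2878] v=[-2.7002]
Step 32: x=[5.1528] v=[-2.6996]
Step 33: x=[5.0182] v=[-2.6922]
Step 34: x=[4.8843] v=[-2.6781]
Step 35: x=[4.7514] v=[-2.6573]
Step 36: x=[4.6199] v=[-2.6299]
Step 37: x=[4.4901] v=[-2.5959]
Step 38: x=[4.3623] v=[-2.5554]
Step 39: x=[4.2369] v=[-2.5085]
Step 40: x=[4.1141] v=[-2.4553]
Step 41: x=[3.9943] v=[-2.3960]
Step 42: x=[3.8778] v=[-2.3307]
Step 43: x=[3.7648] v=[-2.2596]
Step 44: x=[3.6557] v=[-2.1828]
Step 45: x=[3.5507] v=[-2.1006]
Step 46: x=[3.4500] v=[-2.0131]
Step 47: x=[3.3540] v=[-1.9206]
Step 48: x=[3.2628] v=[-1.8233]
Step 49: x=[3.1767] v=[-1.7214]
Step 50: x=[3.0959] v=[-1.6152]
Step 51: x=[3.0207] v=[-1.5050]
Step 52: x=[2.9512] v=[-1.3910]
Step 53: x=[2.8875] v=[-1.2736]
Step 54: x=[2.8299] v=[-1.1530]
Step 55: x=[2.7784] v=[-1.0295]
Step 56: x=[2.7332] v=[-0.9034]
Step 57: x=[2.6944] v=[-0.7751]
Step 58: x=[2.6622] v=[-0.6448]
Step 59: x=[2.6366] v=[-0.5129]
Step 60: x=[2.6176] v=[-0.3797]
Step 61: x=[2.6053] v=[-0.2456]
Step 62: x=[2.5998] v=[-0.1109]
Step 63: x=[2.6010] v=[0.0241]
First v>=0 after going negative at step 63, time=3.1500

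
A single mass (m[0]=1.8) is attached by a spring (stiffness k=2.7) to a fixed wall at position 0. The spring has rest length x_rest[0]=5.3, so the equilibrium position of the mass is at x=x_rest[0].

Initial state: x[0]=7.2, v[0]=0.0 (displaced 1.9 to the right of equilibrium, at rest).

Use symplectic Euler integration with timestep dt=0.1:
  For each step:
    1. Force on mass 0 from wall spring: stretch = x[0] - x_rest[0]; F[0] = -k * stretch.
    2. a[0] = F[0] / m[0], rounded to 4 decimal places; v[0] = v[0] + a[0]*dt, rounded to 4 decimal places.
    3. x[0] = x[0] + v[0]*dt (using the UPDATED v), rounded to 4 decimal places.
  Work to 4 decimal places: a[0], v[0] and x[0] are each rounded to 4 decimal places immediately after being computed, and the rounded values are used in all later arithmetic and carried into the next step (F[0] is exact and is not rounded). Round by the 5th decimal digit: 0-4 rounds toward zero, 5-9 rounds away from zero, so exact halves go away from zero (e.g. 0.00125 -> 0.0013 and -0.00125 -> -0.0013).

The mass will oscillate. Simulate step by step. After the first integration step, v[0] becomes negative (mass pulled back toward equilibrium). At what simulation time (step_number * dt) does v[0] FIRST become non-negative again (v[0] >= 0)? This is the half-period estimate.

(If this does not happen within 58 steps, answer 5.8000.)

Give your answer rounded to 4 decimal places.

Answer: 2.6000

Derivation:
Step 0: x=[7.2000] v=[0.0000]
Step 1: x=[7.1715] v=[-0.2850]
Step 2: x=[7.1149] v=[-0.5657]
Step 3: x=[7.0311] v=[-0.8379]
Step 4: x=[6.9213] v=[-1.0976]
Step 5: x=[6.7872] v=[-1.3408]
Step 6: x=[6.6308] v=[-1.5639]
Step 7: x=[6.4545] v=[-1.7635]
Step 8: x=[6.2608] v=[-1.9367]
Step 9: x=[6.0527] v=[-2.0808]
Step 10: x=[5.8333] v=[-2.1937]
Step 11: x=[5.6059] v=[-2.2737]
Step 12: x=[5.3739] v=[-2.3196]
Step 13: x=[5.1408] v=[-2.3307]
Step 14: x=[4.9101] v=[-2.3068]
Step 15: x=[4.6853] v=[-2.2483]
Step 16: x=[4.4697] v=[-2.1561]
Step 17: x=[4.2665] v=[-2.0316]
Step 18: x=[4.0788] v=[-1.8766]
Step 19: x=[3.9095] v=[-1.6934]
Step 20: x=[3.7610] v=[-1.4848]
Step 21: x=[3.6356] v=[-1.2540]
Step 22: x=[3.5352] v=[-1.0043]
Step 23: x=[3.4612] v=[-0.7396]
Step 24: x=[3.4148] v=[-0.4638]
Step 25: x=[3.3967] v=[-0.1810]
Step 26: x=[3.4072] v=[0.1045]
First v>=0 after going negative at step 26, time=2.6000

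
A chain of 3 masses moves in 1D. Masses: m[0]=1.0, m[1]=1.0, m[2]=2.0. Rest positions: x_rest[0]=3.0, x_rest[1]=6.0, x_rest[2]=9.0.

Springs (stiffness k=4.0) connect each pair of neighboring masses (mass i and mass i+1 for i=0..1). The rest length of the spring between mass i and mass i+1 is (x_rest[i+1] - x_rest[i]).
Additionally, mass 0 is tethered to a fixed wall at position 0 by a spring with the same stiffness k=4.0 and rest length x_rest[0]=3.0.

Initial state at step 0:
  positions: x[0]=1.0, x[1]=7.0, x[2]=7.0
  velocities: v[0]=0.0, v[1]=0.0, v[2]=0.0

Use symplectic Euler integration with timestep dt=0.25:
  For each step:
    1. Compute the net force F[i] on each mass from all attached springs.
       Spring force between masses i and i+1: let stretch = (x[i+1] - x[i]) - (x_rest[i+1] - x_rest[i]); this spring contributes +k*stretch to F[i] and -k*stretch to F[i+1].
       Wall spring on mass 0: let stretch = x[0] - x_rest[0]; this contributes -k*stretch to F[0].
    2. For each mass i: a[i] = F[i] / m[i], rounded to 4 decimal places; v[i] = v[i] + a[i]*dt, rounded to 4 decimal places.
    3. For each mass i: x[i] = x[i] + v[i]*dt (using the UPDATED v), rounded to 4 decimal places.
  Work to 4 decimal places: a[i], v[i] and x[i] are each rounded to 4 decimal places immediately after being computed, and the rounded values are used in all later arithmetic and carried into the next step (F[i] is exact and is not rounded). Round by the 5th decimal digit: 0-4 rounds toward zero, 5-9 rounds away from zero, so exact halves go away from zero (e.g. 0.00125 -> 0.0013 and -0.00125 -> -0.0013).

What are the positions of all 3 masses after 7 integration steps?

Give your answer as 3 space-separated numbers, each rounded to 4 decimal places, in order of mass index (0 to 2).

Step 0: x=[1.0000 7.0000 7.0000] v=[0.0000 0.0000 0.0000]
Step 1: x=[2.2500 5.5000 7.3750] v=[5.0000 -6.0000 1.5000]
Step 2: x=[3.7500 3.6563 7.8906] v=[6.0000 -7.3750 2.0625]
Step 3: x=[4.2891 2.8946 8.2520] v=[2.1563 -3.0470 1.4454]
Step 4: x=[3.4073 3.8208 8.3187] v=[-3.5273 3.7049 0.2667]
Step 5: x=[1.7770 5.7681 8.1981] v=[-6.5211 7.7893 -0.4823]
Step 6: x=[0.7003 7.3252 8.1488] v=[-4.3070 6.2282 -0.1973]
Step 7: x=[1.1047 7.4319 8.3715] v=[1.6176 0.4269 0.8909]

Answer: 1.1047 7.4319 8.3715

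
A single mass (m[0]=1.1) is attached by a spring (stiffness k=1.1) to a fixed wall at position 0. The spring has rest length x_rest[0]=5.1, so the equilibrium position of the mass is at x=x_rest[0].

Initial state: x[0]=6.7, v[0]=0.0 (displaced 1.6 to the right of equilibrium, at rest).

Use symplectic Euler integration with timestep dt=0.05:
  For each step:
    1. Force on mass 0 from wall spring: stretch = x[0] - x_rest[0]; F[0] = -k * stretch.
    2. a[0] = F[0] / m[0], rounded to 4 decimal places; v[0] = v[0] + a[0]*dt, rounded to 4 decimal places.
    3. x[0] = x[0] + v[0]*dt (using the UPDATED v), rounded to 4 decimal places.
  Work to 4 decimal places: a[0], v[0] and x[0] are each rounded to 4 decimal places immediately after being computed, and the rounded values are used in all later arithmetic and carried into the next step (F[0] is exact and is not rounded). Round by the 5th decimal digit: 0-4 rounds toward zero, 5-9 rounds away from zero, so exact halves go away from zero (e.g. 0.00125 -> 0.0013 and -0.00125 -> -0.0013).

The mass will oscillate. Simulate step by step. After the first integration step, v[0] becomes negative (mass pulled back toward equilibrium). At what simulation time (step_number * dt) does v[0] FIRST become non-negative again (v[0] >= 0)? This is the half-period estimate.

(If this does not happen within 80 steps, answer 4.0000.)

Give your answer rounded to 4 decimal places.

Answer: 3.1500

Derivation:
Step 0: x=[6.7000] v=[0.0000]
Step 1: x=[6.6960] v=[-0.0800]
Step 2: x=[6.6880] v=[-0.1598]
Step 3: x=[6.6760] v=[-0.2392]
Step 4: x=[6.6601] v=[-0.3180]
Step 5: x=[6.6403] v=[-0.3960]
Step 6: x=[6.6167] v=[-0.4730]
Step 7: x=[6.5893] v=[-0.5488]
Step 8: x=[6.5581] v=[-0.6233]
Step 9: x=[6.5233] v=[-0.6962]
Step 10: x=[6.4849] v=[-0.7674]
Step 11: x=[6.4431] v=[-0.8366]
Step 12: x=[6.3979] v=[-0.9038]
Step 13: x=[6.3495] v=[-0.9687]
Step 14: x=[6.2979] v=[-1.0312]
Step 15: x=[6.2433] v=[-1.0911]
Step 16: x=[6.1859] v=[-1.1483]
Step 17: x=[6.1258] v=[-1.2026]
Step 18: x=[6.0631] v=[-1.2539]
Step 19: x=[5.9980] v=[-1.3021]
Step 20: x=[5.9307] v=[-1.3470]
Step 21: x=[5.8613] v=[-1.3885]
Step 22: x=[5.7900] v=[-1.4266]
Step 23: x=[5.7169] v=[-1.4611]
Step 24: x=[5.6423] v=[-1.4919]
Step 25: x=[5.5664] v=[-1.5190]
Step 26: x=[5.4893] v=[-1.5423]
Step 27: x=[5.4112] v=[-1.5618]
Step 28: x=[5.3323] v=[-1.5774]
Step 29: x=[5.2529] v=[-1.5890]
Step 30: x=[5.1731] v=[-1.5966]
Step 31: x=[5.0931] v=[-1.6003]
Step 32: x=[5.0131] v=[-1.6000]
Step 33: x=[4.9333] v=[-1.5957]
Step 34: x=[4.8539] v=[-1.5874]
Step 35: x=[4.7751] v=[-1.5751]
Step 36: x=[4.6972] v=[-1.5589]
Step 37: x=[4.6203] v=[-1.5388]
Step 38: x=[4.5446] v=[-1.5148]
Step 39: x=[4.4703] v=[-1.4870]
Step 40: x=[4.3975] v=[-1.4555]
Step 41: x=[4.3265] v=[-1.4204]
Step 42: x=[4.2574] v=[-1.3817]
Step 43: x=[4.1904] v=[-1.3396]
Step 44: x=[4.1257] v=[-1.2941]
Step 45: x=[4.0634] v=[-1.2454]
Step 46: x=[4.0037] v=[-1.1936]
Step 47: x=[3.9468] v=[-1.1388]
Step 48: x=[3.8927] v=[-1.0811]
Step 49: x=[3.8417] v=[-1.0207]
Step 50: x=[3.7938] v=[-0.9578]
Step 51: x=[3.7492] v=[-0.8925]
Step 52: x=[3.7080] v=[-0.8250]
Step 53: x=[3.6702] v=[-0.7554]
Step 54: x=[3.6360] v=[-0.6839]
Step 55: x=[3.6055] v=[-0.6107]
Step 56: x=[3.5787] v=[-0.5360]
Step 57: x=[3.5557] v=[-0.4599]
Step 58: x=[3.5366] v=[-0.3827]
Step 59: x=[3.5214] v=[-0.3045]
Step 60: x=[3.5101] v=[-0.2256]
Step 61: x=[3.5028] v=[-0.1461]
Step 62: x=[3.4995] v=[-0.0662]
Step 63: x=[3.5002] v=[0.0138]
First v>=0 after going negative at step 63, time=3.1500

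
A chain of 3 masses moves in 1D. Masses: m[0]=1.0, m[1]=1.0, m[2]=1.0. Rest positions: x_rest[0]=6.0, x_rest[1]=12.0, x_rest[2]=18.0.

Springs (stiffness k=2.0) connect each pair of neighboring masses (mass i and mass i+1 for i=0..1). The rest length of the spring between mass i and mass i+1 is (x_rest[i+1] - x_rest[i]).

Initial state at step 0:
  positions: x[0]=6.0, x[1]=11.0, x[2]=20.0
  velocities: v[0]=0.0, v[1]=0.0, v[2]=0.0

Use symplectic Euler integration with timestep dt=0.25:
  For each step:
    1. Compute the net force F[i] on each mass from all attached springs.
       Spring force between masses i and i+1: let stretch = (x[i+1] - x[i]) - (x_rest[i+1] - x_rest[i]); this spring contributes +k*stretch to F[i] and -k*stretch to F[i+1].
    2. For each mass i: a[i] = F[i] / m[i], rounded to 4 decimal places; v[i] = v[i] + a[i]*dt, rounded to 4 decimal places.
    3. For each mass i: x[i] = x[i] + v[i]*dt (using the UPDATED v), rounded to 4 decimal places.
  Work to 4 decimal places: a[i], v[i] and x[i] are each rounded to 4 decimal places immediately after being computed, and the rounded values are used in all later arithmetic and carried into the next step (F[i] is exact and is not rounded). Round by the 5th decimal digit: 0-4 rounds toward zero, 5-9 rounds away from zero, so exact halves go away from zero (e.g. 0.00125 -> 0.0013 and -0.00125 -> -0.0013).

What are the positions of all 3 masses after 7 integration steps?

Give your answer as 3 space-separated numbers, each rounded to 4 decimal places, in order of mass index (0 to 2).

Answer: 7.2053 12.3959 17.3990

Derivation:
Step 0: x=[6.0000 11.0000 20.0000] v=[0.0000 0.0000 0.0000]
Step 1: x=[5.8750 11.5000 19.6250] v=[-0.5000 2.0000 -1.5000]
Step 2: x=[5.7031 12.3125 18.9844] v=[-0.6875 3.2500 -2.5625]
Step 3: x=[5.6074 13.1328 18.2598] v=[-0.3828 3.2813 -2.8985]
Step 4: x=[5.7024 13.6533 17.6443] v=[0.3799 2.0821 -2.4620]
Step 5: x=[6.0413 13.6789 17.2799] v=[1.3554 0.1022 -1.4575]
Step 6: x=[6.5849 13.1999 17.2154] v=[2.1742 -1.9161 -0.2580]
Step 7: x=[7.2053 12.3959 17.3990] v=[2.4817 -3.2159 0.7343]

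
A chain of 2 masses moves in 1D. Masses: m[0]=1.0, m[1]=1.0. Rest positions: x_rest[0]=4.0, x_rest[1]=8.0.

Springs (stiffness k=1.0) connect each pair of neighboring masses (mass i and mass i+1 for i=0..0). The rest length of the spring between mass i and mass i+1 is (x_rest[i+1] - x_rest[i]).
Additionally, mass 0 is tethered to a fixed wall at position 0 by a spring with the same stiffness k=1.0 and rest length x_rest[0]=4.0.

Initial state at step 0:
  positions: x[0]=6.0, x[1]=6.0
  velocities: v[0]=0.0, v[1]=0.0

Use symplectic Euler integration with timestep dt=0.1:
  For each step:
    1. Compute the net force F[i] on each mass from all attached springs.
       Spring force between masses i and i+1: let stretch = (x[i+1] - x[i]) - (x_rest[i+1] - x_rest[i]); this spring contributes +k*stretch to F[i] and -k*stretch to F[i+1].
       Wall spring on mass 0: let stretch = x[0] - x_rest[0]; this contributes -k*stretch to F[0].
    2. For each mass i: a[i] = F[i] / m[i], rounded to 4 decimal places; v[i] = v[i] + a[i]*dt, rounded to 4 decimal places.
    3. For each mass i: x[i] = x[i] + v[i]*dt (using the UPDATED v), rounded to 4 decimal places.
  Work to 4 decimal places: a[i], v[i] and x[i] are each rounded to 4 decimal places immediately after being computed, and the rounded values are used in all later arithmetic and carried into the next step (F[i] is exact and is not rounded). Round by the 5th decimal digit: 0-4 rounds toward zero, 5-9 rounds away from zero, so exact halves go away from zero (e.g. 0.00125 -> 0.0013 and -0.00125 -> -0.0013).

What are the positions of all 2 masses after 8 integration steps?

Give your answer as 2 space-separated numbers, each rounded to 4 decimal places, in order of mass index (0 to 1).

Answer: 4.1572 7.2417

Derivation:
Step 0: x=[6.0000 6.0000] v=[0.0000 0.0000]
Step 1: x=[5.9400 6.0400] v=[-0.6000 0.4000]
Step 2: x=[5.8216 6.1190] v=[-1.1840 0.7900]
Step 3: x=[5.6480 6.2350] v=[-1.7364 1.1603]
Step 4: x=[5.4238 6.3852] v=[-2.2425 1.5016]
Step 5: x=[5.1549 6.5658] v=[-2.6887 1.8055]
Step 6: x=[4.8486 6.7722] v=[-3.0631 2.0644]
Step 7: x=[4.5130 6.9994] v=[-3.3556 2.2720]
Step 8: x=[4.1572 7.2417] v=[-3.5583 2.4234]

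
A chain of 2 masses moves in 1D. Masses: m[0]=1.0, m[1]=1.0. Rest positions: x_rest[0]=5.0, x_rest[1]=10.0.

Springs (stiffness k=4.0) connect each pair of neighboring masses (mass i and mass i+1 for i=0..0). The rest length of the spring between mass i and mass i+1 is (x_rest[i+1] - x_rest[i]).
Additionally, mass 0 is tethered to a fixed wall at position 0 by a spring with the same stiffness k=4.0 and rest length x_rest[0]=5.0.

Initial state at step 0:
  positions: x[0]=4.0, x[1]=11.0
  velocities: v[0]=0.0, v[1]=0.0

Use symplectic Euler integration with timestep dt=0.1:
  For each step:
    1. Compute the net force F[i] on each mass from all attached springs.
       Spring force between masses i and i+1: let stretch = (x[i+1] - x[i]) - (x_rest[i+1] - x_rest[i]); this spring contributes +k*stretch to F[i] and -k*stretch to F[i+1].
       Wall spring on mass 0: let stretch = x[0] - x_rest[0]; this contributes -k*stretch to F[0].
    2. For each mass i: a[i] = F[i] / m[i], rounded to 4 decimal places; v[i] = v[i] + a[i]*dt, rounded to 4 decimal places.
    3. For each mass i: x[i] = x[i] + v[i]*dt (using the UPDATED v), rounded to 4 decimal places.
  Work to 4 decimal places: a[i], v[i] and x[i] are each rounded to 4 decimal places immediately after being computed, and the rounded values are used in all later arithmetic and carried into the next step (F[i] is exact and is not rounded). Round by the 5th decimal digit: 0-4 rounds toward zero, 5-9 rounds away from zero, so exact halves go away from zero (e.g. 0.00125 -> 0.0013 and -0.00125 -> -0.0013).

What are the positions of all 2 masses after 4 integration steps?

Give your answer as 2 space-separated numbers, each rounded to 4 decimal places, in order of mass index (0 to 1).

Answer: 5.0172 10.3143

Derivation:
Step 0: x=[4.0000 11.0000] v=[0.0000 0.0000]
Step 1: x=[4.1200 10.9200] v=[1.2000 -0.8000]
Step 2: x=[4.3472 10.7680] v=[2.2720 -1.5200]
Step 3: x=[4.6573 10.5592] v=[3.1014 -2.0883]
Step 4: x=[5.0172 10.3143] v=[3.5992 -2.4491]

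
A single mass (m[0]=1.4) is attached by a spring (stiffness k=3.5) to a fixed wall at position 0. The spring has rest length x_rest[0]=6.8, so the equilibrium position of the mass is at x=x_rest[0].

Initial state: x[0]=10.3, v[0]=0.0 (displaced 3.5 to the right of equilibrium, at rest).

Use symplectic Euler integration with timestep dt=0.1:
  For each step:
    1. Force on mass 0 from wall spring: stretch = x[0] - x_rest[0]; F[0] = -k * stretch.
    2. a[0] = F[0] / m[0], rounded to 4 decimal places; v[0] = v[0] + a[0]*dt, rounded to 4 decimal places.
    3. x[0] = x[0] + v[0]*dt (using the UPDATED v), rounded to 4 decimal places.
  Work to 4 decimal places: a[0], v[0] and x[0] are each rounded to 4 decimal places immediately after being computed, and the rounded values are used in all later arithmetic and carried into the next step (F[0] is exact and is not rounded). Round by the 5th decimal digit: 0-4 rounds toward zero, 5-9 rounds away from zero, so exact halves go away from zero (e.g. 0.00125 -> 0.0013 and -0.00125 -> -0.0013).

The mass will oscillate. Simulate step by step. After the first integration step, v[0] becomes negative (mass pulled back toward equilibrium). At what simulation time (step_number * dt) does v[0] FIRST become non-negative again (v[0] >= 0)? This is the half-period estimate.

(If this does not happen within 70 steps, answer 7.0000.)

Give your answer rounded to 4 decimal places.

Answer: 2.0000

Derivation:
Step 0: x=[10.3000] v=[0.0000]
Step 1: x=[10.2125] v=[-0.8750]
Step 2: x=[10.0397] v=[-1.7281]
Step 3: x=[9.7859] v=[-2.5380]
Step 4: x=[9.4575] v=[-3.2845]
Step 5: x=[9.0626] v=[-3.9489]
Step 6: x=[8.6111] v=[-4.5146]
Step 7: x=[8.1144] v=[-4.9674]
Step 8: x=[7.5848] v=[-5.2960]
Step 9: x=[7.0356] v=[-5.4922]
Step 10: x=[6.4805] v=[-5.5511]
Step 11: x=[5.9334] v=[-5.4712]
Step 12: x=[5.4079] v=[-5.2546]
Step 13: x=[4.9172] v=[-4.9066]
Step 14: x=[4.4736] v=[-4.4359]
Step 15: x=[4.0882] v=[-3.8543]
Step 16: x=[3.7706] v=[-3.1764]
Step 17: x=[3.5287] v=[-2.4191]
Step 18: x=[3.3686] v=[-1.6013]
Step 19: x=[3.2943] v=[-0.7435]
Step 20: x=[3.3076] v=[0.1329]
First v>=0 after going negative at step 20, time=2.0000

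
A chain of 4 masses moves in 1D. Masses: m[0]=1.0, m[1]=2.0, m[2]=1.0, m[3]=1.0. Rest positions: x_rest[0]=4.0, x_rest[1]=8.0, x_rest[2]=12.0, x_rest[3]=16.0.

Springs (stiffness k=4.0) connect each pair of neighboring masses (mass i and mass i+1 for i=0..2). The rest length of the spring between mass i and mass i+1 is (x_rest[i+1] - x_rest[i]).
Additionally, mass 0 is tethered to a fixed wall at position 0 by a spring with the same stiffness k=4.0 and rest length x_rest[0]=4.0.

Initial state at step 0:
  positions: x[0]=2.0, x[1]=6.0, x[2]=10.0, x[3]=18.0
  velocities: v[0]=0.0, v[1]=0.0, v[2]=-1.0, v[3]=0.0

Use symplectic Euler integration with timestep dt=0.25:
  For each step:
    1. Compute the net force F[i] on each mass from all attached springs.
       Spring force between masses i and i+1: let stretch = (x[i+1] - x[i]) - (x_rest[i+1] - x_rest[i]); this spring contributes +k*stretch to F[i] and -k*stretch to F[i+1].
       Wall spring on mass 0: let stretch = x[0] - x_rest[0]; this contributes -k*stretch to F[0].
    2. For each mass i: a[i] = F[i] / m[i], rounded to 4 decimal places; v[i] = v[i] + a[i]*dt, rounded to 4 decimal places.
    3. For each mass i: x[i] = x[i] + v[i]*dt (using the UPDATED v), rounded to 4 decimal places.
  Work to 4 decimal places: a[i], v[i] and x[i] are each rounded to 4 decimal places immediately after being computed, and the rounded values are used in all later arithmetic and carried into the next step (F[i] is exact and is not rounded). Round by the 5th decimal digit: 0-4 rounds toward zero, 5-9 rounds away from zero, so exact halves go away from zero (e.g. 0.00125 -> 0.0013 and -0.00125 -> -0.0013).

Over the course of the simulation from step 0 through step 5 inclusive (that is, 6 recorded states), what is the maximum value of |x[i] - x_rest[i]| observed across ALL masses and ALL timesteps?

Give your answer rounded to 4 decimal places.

Step 0: x=[2.0000 6.0000 10.0000 18.0000] v=[0.0000 0.0000 -1.0000 0.0000]
Step 1: x=[2.5000 6.0000 10.7500 17.0000] v=[2.0000 0.0000 3.0000 -4.0000]
Step 2: x=[3.2500 6.1563 11.8750 15.4375] v=[3.0000 0.6250 4.5000 -6.2500]
Step 3: x=[3.9141 6.6641 12.4610 13.9844] v=[2.6563 2.0312 2.3438 -5.8125]
Step 4: x=[4.2872 7.5528 11.9786 13.1504] v=[1.4922 3.5547 -1.9297 -3.3359]
Step 5: x=[4.4049 8.5865 10.6827 13.0235] v=[0.4706 4.1348 -5.1837 -0.5077]
Max displacement = 2.9765

Answer: 2.9765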